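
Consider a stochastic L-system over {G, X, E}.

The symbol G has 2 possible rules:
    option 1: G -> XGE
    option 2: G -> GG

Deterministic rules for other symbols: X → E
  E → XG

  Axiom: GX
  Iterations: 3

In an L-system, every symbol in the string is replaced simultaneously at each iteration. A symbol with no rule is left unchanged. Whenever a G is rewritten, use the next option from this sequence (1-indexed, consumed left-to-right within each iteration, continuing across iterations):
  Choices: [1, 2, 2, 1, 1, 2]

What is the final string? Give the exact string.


Step 0: GX
Step 1: XGEE  (used choices [1])
Step 2: EGGXGXG  (used choices [2])
Step 3: XGGGXGEEXGEEGG  (used choices [2, 1, 1, 2])

Answer: XGGGXGEEXGEEGG


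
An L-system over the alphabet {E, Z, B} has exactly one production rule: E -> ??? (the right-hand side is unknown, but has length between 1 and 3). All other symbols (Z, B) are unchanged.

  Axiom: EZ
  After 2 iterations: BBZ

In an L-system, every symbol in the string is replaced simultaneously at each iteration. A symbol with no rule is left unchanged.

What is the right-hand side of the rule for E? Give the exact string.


Answer: BB

Derivation:
Trying E -> BB:
  Step 0: EZ
  Step 1: BBZ
  Step 2: BBZ
Matches the given result.


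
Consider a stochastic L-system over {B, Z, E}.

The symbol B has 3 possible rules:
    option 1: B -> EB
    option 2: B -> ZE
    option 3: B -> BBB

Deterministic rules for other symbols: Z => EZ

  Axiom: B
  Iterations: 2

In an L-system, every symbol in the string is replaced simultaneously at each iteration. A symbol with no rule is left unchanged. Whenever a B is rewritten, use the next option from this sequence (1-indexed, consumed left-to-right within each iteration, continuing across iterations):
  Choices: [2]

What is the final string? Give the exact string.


Step 0: B
Step 1: ZE  (used choices [2])
Step 2: EZE  (used choices [])

Answer: EZE


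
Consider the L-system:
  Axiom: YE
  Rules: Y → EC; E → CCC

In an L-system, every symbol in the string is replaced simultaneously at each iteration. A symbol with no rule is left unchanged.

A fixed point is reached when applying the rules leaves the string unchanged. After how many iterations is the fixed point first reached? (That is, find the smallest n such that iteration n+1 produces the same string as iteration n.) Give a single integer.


Answer: 2

Derivation:
Step 0: YE
Step 1: ECCCC
Step 2: CCCCCCC
Step 3: CCCCCCC  (unchanged — fixed point at step 2)


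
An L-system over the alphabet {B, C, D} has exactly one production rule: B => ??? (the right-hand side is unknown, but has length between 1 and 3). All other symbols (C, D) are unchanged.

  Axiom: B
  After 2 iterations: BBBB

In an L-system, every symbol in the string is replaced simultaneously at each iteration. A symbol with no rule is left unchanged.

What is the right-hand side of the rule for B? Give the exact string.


Trying B => BB:
  Step 0: B
  Step 1: BB
  Step 2: BBBB
Matches the given result.

Answer: BB


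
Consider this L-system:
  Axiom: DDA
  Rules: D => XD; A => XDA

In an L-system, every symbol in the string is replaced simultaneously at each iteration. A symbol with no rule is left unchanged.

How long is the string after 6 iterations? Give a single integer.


Step 0: length = 3
Step 1: length = 7
Step 2: length = 12
Step 3: length = 18
Step 4: length = 25
Step 5: length = 33
Step 6: length = 42

Answer: 42


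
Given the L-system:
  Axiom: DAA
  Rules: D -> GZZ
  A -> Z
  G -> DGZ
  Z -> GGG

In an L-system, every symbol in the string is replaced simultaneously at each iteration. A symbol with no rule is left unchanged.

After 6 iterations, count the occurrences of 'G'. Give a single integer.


Answer: 623

Derivation:
Step 0: length=3, 'G' count=0
Step 1: length=5, 'G' count=1
Step 2: length=15, 'G' count=13
Step 3: length=45, 'G' count=17
Step 4: length=135, 'G' count=75
Step 5: length=405, 'G' count=221
Step 6: length=1215, 'G' count=623
Final string: DGZGGGGGGGZZDGZGGGDGZDGZDGZGZZDGZGGGGZZDGZGGGGZZDGZGGGGZZDGZGGGGZZDGZGGGGZZDGZGGGGZZDGZGGGDGZDGZDGZDGZDGZDGZDGZGGGGGGGZZDGZGGGDGZDGZDGZGZZDGZGGGGZZDGZGGGGZZDGZGGGDGZGGGGGGGZZDGZGGGDGZDGZDGZDGZGGGGGGGZZDGZGGGDGZDGZDGZDGZGGGGGGGZZDGZGGGDGZDGZDGZGZZDGZGGGDGZDGZDGZDGZDGZDGZDGZGGGGGGGZZDGZGGGDGZDGZDGZGZZDGZGGGGZZDGZGGGGZZDGZGGGGZZDGZGGGDGZDGZDGZDGZDGZDGZDGZGGGGGGGZZDGZGGGDGZDGZDGZGZZDGZGGGGZZDGZGGGGZZDGZGGGGZZDGZGGGDGZDGZDGZDGZDGZDGZDGZGGGGGGGZZDGZGGGDGZDGZDGZGZZDGZGGGGZZDGZGGGGZZDGZGGGGZZDGZGGGDGZDGZDGZDGZDGZDGZDGZGGGGGGGZZDGZGGGDGZDGZDGZGZZDGZGGGGZZDGZGGGGZZDGZGGGGZZDGZGGGDGZDGZDGZDGZDGZDGZDGZGGGGGGGZZDGZGGGDGZDGZDGZGZZDGZGGGGZZDGZGGGGZZDGZGGGGZZDGZGGGDGZDGZDGZDGZDGZDGZDGZGGGGGGGZZDGZGGGDGZDGZDGZGZZDGZGGGGZZDGZGGGGZZDGZGGGGZZDGZGGGDGZDGZDGZDGZDGZDGZDGZGGGGGGGZZDGZGGGDGZDGZDGZGZZDGZGGGGZZDGZGGGGZZDGZGGGGZZDGZGGGDGZDGZDGZDGZDGZDGZDGZGGGGGGGZZDGZGGGDGZDGZDGZGZZDGZGGGGZZDGZGGGGZZDGZGGGGZZDGZGGGDGZDGZDGZDGZDGZDGZDGZGGGGGGGZZDGZGGGDGZDGZDGZGZZDGZGGGGZZDGZGGGGZZDGZGGGGZZDGZGGGDGZDGZDGZDGZDGZDGZDGZGGGGGGGZZDGZGGGDGZDGZDGZGZZDGZGGGGZZDGZGGGGZZDGZGGGGZZDGZGGGDGZDGZDGZDGZDGZDGZDGZGGGGGGGZZDGZGGGDGZDGZDGZGZZDGZGGGGZZDGZGGGGZZDGZGGGGZZDGZGGGDGZDGZDGZDGZDGZDGZDGZGGGGGGGZZDGZGGGDGZDGZDGZGZZDGZGGGGZZDGZGGGGZZDGZGGG


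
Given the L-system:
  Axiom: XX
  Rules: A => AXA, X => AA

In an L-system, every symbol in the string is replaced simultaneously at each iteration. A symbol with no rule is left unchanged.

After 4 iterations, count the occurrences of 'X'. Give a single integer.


Answer: 24

Derivation:
Step 0: XX  (2 'X')
Step 1: AAAA  (0 'X')
Step 2: AXAAXAAXAAXA  (4 'X')
Step 3: AXAAAAXAAXAAAAXAAXAAAAXAAXAAAAXA  (8 'X')
Step 4: AXAAAAXAAXAAXAAXAAAAXAAXAAAAXAAXAAXAAXAAAAXAAXAAAAXAAXAAXAAXAAAAXAAXAAAAXAAXAAXAAXAAAAXA  (24 'X')


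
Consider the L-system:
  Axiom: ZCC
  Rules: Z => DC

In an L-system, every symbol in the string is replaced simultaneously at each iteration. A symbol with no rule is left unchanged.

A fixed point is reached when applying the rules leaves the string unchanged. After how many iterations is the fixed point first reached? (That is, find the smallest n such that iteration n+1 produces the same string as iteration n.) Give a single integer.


Answer: 1

Derivation:
Step 0: ZCC
Step 1: DCCC
Step 2: DCCC  (unchanged — fixed point at step 1)


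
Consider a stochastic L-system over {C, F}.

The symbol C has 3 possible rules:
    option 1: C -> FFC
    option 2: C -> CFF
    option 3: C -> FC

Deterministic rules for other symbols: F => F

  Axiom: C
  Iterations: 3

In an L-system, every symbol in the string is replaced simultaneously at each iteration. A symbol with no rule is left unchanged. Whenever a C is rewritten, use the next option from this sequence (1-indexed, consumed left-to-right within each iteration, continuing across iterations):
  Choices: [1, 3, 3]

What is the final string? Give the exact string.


Step 0: C
Step 1: FFC  (used choices [1])
Step 2: FFFC  (used choices [3])
Step 3: FFFFC  (used choices [3])

Answer: FFFFC


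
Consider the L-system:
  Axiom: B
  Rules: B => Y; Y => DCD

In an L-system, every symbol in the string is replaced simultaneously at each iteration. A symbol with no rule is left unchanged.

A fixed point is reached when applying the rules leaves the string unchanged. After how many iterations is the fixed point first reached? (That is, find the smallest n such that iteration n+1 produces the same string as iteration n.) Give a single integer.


Answer: 2

Derivation:
Step 0: B
Step 1: Y
Step 2: DCD
Step 3: DCD  (unchanged — fixed point at step 2)


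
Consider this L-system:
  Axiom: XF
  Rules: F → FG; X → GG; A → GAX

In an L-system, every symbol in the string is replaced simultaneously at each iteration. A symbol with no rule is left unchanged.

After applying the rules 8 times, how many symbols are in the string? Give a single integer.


Answer: 11

Derivation:
Step 0: length = 2
Step 1: length = 4
Step 2: length = 5
Step 3: length = 6
Step 4: length = 7
Step 5: length = 8
Step 6: length = 9
Step 7: length = 10
Step 8: length = 11


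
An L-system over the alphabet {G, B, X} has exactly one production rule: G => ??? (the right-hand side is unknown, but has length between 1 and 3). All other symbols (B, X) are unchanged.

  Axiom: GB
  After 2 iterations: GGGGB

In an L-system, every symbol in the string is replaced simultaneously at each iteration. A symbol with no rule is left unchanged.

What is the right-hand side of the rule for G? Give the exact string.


Answer: GG

Derivation:
Trying G => GG:
  Step 0: GB
  Step 1: GGB
  Step 2: GGGGB
Matches the given result.


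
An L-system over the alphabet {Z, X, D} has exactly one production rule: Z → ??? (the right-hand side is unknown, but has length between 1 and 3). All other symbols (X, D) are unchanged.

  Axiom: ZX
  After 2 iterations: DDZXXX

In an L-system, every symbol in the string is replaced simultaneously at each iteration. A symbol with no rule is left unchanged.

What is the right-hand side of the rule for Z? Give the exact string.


Answer: DZX

Derivation:
Trying Z → DZX:
  Step 0: ZX
  Step 1: DZXX
  Step 2: DDZXXX
Matches the given result.


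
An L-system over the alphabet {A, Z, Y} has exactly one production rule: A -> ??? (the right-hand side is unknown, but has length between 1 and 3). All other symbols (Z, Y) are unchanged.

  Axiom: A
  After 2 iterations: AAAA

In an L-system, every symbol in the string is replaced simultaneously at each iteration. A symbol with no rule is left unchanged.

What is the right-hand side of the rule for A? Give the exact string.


Trying A -> AA:
  Step 0: A
  Step 1: AA
  Step 2: AAAA
Matches the given result.

Answer: AA


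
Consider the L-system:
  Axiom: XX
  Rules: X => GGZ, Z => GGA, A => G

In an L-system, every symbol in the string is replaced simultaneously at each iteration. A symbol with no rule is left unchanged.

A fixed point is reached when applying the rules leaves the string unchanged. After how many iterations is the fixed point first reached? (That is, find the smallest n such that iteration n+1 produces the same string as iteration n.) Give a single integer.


Answer: 3

Derivation:
Step 0: XX
Step 1: GGZGGZ
Step 2: GGGGAGGGGA
Step 3: GGGGGGGGGG
Step 4: GGGGGGGGGG  (unchanged — fixed point at step 3)


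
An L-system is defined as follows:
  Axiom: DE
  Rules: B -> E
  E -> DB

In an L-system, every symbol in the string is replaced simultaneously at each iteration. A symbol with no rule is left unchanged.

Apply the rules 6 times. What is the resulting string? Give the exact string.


Answer: DDDDE

Derivation:
Step 0: DE
Step 1: DDB
Step 2: DDE
Step 3: DDDB
Step 4: DDDE
Step 5: DDDDB
Step 6: DDDDE


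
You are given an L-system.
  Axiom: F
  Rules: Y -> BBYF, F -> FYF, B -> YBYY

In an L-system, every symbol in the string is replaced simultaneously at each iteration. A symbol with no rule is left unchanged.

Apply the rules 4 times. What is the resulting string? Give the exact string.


Answer: FYFBBYFFYFYBYYYBYYBBYFFYFFYFBBYFFYFBBYFYBYYBBYFBBYFBBYFYBYYBBYFBBYFYBYYYBYYBBYFFYFFYFBBYFFYFFYFBBYFFYFYBYYYBYYBBYFFYFFYFBBYFFYF

Derivation:
Step 0: F
Step 1: FYF
Step 2: FYFBBYFFYF
Step 3: FYFBBYFFYFYBYYYBYYBBYFFYFFYFBBYFFYF
Step 4: FYFBBYFFYFYBYYYBYYBBYFFYFFYFBBYFFYFBBYFYBYYBBYFBBYFBBYFYBYYBBYFBBYFYBYYYBYYBBYFFYFFYFBBYFFYFFYFBBYFFYFYBYYYBYYBBYFFYFFYFBBYFFYF


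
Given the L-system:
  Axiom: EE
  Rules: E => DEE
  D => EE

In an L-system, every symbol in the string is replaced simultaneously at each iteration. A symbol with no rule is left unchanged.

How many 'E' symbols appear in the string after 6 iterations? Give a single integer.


Answer: 656

Derivation:
Step 0: length=2, 'E' count=2
Step 1: length=6, 'E' count=4
Step 2: length=16, 'E' count=12
Step 3: length=44, 'E' count=32
Step 4: length=120, 'E' count=88
Step 5: length=328, 'E' count=240
Step 6: length=896, 'E' count=656
Final string: EEDEEDEEEEDEEDEEDEEDEEEEDEEDEEEEDEEDEEDEEDEEEEDEEDEEEEDEEDEEEEDEEDEEEEDEEDEEDEEDEEEEDEEDEEEEDEEDEEDEEDEEEEDEEDEEEEDEEDEEDEEDEEEEDEEDEEEEDEEDEEDEEDEEEEDEEDEEEEDEEDEEEEDEEDEEEEDEEDEEDEEDEEEEDEEDEEEEDEEDEEDEEDEEEEDEEDEEEEDEEDEEEEDEEDEEEEDEEDEEDEEDEEEEDEEDEEEEDEEDEEDEEDEEEEDEEDEEEEDEEDEEDEEDEEEEDEEDEEEEDEEDEEDEEDEEEEDEEDEEEEDEEDEEEEDEEDEEEEDEEDEEDEEDEEEEDEEDEEEEDEEDEEDEEDEEEEDEEDEEEEDEEDEEEEDEEDEEEEDEEDEEDEEDEEEEDEEDEEEEDEEDEEDEEDEEEEDEEDEEEEDEEDEEEEDEEDEEEEDEEDEEDEEDEEEEDEEDEEEEDEEDEEDEEDEEEEDEEDEEEEDEEDEEEEDEEDEEEEDEEDEEDEEDEEEEDEEDEEEEDEEDEEDEEDEEEEDEEDEEEEDEEDEEDEEDEEEEDEEDEEEEDEEDEEDEEDEEEEDEEDEEEEDEEDEEEEDEEDEEEEDEEDEEDEEDEEEEDEEDEEEEDEEDEEDEEDEEEEDEEDEEEEDEEDEEEEDEEDEEEEDEEDEEDEEDEEEEDEEDEEEEDEEDEEDEEDEEEEDEEDEEEEDEEDEEDEEDEEEEDEEDEEEEDEEDEEDEEDEEEEDEEDEEEEDEEDEEEEDEEDEEEEDEEDEEDEEDEEEEDEEDEEEEDEEDEEDEEDEEEEDEEDEEEEDEEDEEEEDEEDEEEEDEEDEEDEEDEEEEDEEDEEEEDEEDEEDEEDEEEEDEEDEEEEDEEDEE


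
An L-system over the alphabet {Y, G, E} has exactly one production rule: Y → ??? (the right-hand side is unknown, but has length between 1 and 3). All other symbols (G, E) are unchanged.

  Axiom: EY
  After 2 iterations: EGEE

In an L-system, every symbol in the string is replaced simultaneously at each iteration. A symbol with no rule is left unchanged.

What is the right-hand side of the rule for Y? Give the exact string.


Answer: GEE

Derivation:
Trying Y → GEE:
  Step 0: EY
  Step 1: EGEE
  Step 2: EGEE
Matches the given result.


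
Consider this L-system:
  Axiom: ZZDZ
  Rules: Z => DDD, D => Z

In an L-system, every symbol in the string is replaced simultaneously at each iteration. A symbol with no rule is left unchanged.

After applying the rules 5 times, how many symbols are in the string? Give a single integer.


Step 0: length = 4
Step 1: length = 10
Step 2: length = 12
Step 3: length = 30
Step 4: length = 36
Step 5: length = 90

Answer: 90


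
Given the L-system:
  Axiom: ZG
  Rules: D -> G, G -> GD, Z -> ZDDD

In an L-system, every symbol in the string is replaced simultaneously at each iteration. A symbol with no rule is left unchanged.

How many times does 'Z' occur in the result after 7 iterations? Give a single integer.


Step 0: ZG  (1 'Z')
Step 1: ZDDDGD  (1 'Z')
Step 2: ZDDDGGGGDG  (1 'Z')
Step 3: ZDDDGGGGDGDGDGDGGD  (1 'Z')
Step 4: ZDDDGGGGDGDGDGDGGDGGDGGDGGDGDG  (1 'Z')
Step 5: ZDDDGGGGDGDGDGDGGDGGDGGDGGDGDGGDGDGGDGDGGDGDGGDGGD  (1 'Z')
Step 6: ZDDDGGGGDGDGDGDGGDGGDGGDGGDGDGGDGDGGDGDGGDGDGGDGGDGDGGDGGDGDGGDGGDGDGGDGGDGDGGDGDG  (1 'Z')
Step 7: ZDDDGGGGDGDGDGDGGDGGDGGDGGDGDGGDGDGGDGDGGDGDGGDGGDGDGGDGGDGDGGDGGDGDGGDGGDGDGGDGDGGDGGDGDGGDGDGGDGGDGDGGDGDGGDGGDGDGGDGDGGDGGDGDGGDGGD  (1 'Z')

Answer: 1


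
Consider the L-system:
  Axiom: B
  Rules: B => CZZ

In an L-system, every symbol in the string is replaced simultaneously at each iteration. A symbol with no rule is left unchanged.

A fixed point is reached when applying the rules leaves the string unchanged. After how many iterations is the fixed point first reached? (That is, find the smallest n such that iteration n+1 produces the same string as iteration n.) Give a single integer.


Answer: 1

Derivation:
Step 0: B
Step 1: CZZ
Step 2: CZZ  (unchanged — fixed point at step 1)


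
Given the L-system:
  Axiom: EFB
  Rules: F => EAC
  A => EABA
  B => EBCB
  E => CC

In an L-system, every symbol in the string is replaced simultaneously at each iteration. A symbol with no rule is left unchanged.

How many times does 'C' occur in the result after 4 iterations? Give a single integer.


Step 0: EFB  (0 'C')
Step 1: CCEACEBCB  (4 'C')
Step 2: CCCCEABACCCEBCBCEBCB  (10 'C')
Step 3: CCCCCCEABAEBCBEABACCCCCEBCBCEBCBCCCEBCBCEBCB  (21 'C')
Step 4: CCCCCCCCEABAEBCBEABACCEBCBCEBCBCCEABAEBCBEABACCCCCCCEBCBCEBCBCCCEBCBCEBCBCCCCCEBCBCEBCBCCCEBCBCEBCB  (47 'C')

Answer: 47


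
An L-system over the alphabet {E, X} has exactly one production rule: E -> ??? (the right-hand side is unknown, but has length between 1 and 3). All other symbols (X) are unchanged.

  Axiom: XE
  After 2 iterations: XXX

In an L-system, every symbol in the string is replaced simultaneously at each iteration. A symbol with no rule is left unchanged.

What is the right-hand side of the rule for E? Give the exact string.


Answer: XX

Derivation:
Trying E -> XX:
  Step 0: XE
  Step 1: XXX
  Step 2: XXX
Matches the given result.


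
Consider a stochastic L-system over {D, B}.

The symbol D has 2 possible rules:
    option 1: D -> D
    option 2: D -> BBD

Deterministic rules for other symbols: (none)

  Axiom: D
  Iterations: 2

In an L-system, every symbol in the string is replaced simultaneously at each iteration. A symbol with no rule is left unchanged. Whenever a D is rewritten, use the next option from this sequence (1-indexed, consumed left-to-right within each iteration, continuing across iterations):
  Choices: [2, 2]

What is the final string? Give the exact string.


Step 0: D
Step 1: BBD  (used choices [2])
Step 2: BBBBD  (used choices [2])

Answer: BBBBD


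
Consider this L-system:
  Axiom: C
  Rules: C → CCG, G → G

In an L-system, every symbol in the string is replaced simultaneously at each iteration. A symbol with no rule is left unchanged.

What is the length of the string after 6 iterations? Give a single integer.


Step 0: length = 1
Step 1: length = 3
Step 2: length = 7
Step 3: length = 15
Step 4: length = 31
Step 5: length = 63
Step 6: length = 127

Answer: 127


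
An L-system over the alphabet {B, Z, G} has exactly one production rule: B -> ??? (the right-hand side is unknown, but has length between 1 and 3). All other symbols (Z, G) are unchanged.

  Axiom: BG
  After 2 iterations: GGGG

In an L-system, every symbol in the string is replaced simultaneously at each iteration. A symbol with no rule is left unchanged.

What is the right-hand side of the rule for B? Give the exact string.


Trying B -> GGG:
  Step 0: BG
  Step 1: GGGG
  Step 2: GGGG
Matches the given result.

Answer: GGG


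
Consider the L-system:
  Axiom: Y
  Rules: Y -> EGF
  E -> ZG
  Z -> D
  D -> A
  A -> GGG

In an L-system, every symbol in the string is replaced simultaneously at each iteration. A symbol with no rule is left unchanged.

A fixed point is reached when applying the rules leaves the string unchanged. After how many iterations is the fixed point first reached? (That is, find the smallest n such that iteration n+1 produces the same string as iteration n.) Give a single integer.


Step 0: Y
Step 1: EGF
Step 2: ZGGF
Step 3: DGGF
Step 4: AGGF
Step 5: GGGGGF
Step 6: GGGGGF  (unchanged — fixed point at step 5)

Answer: 5


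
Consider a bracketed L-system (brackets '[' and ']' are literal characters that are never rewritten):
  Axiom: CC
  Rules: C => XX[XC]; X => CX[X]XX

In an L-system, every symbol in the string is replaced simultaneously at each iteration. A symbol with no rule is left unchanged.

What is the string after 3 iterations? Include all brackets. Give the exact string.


Step 0: CC
Step 1: XX[XC]XX[XC]
Step 2: CX[X]XXCX[X]XX[CX[X]XXXX[XC]]CX[X]XXCX[X]XX[CX[X]XXXX[XC]]
Step 3: XX[XC]CX[X]XX[CX[X]XX]CX[X]XXCX[X]XXXX[XC]CX[X]XX[CX[X]XX]CX[X]XXCX[X]XX[XX[XC]CX[X]XX[CX[X]XX]CX[X]XXCX[X]XXCX[X]XXCX[X]XX[CX[X]XXXX[XC]]]XX[XC]CX[X]XX[CX[X]XX]CX[X]XXCX[X]XXXX[XC]CX[X]XX[CX[X]XX]CX[X]XXCX[X]XX[XX[XC]CX[X]XX[CX[X]XX]CX[X]XXCX[X]XXCX[X]XXCX[X]XX[CX[X]XXXX[XC]]]

Answer: XX[XC]CX[X]XX[CX[X]XX]CX[X]XXCX[X]XXXX[XC]CX[X]XX[CX[X]XX]CX[X]XXCX[X]XX[XX[XC]CX[X]XX[CX[X]XX]CX[X]XXCX[X]XXCX[X]XXCX[X]XX[CX[X]XXXX[XC]]]XX[XC]CX[X]XX[CX[X]XX]CX[X]XXCX[X]XXXX[XC]CX[X]XX[CX[X]XX]CX[X]XXCX[X]XX[XX[XC]CX[X]XX[CX[X]XX]CX[X]XXCX[X]XXCX[X]XXCX[X]XX[CX[X]XXXX[XC]]]


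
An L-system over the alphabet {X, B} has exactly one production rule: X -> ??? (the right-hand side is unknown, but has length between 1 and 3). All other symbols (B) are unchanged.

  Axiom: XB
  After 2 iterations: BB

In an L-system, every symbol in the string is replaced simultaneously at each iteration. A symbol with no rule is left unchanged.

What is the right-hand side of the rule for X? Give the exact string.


Trying X -> B:
  Step 0: XB
  Step 1: BB
  Step 2: BB
Matches the given result.

Answer: B


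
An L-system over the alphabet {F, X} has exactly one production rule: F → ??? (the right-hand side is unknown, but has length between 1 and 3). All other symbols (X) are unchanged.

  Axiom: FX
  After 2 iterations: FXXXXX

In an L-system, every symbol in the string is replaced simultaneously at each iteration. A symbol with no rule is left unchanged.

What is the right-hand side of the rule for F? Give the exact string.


Answer: FXX

Derivation:
Trying F → FXX:
  Step 0: FX
  Step 1: FXXX
  Step 2: FXXXXX
Matches the given result.


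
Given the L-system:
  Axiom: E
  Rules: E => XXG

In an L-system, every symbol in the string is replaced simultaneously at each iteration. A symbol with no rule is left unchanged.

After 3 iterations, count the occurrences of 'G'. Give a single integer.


Answer: 1

Derivation:
Step 0: E  (0 'G')
Step 1: XXG  (1 'G')
Step 2: XXG  (1 'G')
Step 3: XXG  (1 'G')


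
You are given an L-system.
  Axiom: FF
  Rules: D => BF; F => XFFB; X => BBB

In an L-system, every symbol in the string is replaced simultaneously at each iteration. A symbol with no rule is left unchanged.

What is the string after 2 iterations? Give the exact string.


Step 0: FF
Step 1: XFFBXFFB
Step 2: BBBXFFBXFFBBBBBXFFBXFFBB

Answer: BBBXFFBXFFBBBBBXFFBXFFBB


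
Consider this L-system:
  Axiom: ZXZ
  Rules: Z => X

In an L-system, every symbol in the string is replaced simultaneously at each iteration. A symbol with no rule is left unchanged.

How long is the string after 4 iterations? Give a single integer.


Answer: 3

Derivation:
Step 0: length = 3
Step 1: length = 3
Step 2: length = 3
Step 3: length = 3
Step 4: length = 3


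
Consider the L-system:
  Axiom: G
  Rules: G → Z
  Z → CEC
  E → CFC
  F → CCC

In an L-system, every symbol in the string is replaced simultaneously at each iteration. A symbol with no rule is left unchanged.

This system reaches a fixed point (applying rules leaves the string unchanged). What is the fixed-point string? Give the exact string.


Answer: CCCCCCC

Derivation:
Step 0: G
Step 1: Z
Step 2: CEC
Step 3: CCFCC
Step 4: CCCCCCC
Step 5: CCCCCCC  (unchanged — fixed point at step 4)


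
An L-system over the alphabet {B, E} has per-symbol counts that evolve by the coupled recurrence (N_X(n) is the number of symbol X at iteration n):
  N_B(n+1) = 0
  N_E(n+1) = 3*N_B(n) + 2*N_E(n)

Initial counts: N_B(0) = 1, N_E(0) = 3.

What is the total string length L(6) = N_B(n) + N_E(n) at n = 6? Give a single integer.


Answer: 288

Derivation:
Step 0: N_B=1, N_E=3, L=4
Step 1: N_B=0, N_E=9, L=9
Step 2: N_B=0, N_E=18, L=18
Step 3: N_B=0, N_E=36, L=36
Step 4: N_B=0, N_E=72, L=72
Step 5: N_B=0, N_E=144, L=144
Step 6: N_B=0, N_E=288, L=288


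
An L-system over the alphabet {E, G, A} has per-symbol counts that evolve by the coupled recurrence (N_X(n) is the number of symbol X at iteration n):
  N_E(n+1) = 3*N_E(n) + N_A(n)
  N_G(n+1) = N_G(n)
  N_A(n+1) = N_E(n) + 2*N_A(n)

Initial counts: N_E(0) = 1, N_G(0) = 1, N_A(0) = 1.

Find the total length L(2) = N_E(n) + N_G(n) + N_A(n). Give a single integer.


Answer: 26

Derivation:
Step 0: N_E=1, N_G=1, N_A=1, L=3
Step 1: N_E=4, N_G=1, N_A=3, L=8
Step 2: N_E=15, N_G=1, N_A=10, L=26


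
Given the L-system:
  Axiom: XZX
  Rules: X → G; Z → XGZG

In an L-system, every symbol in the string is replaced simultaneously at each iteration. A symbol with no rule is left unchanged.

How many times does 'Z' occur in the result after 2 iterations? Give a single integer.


Step 0: XZX  (1 'Z')
Step 1: GXGZGG  (1 'Z')
Step 2: GGGXGZGGG  (1 'Z')

Answer: 1


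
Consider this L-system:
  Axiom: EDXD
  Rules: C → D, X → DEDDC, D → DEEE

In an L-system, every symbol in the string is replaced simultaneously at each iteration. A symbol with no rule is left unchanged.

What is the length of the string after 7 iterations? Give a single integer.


Step 0: length = 4
Step 1: length = 14
Step 2: length = 29
Step 3: length = 47
Step 4: length = 65
Step 5: length = 83
Step 6: length = 101
Step 7: length = 119

Answer: 119


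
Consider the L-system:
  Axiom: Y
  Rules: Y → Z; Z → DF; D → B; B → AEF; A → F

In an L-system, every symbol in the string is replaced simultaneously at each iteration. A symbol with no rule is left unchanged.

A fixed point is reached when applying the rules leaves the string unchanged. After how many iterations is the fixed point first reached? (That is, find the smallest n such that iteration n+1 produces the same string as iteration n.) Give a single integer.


Answer: 5

Derivation:
Step 0: Y
Step 1: Z
Step 2: DF
Step 3: BF
Step 4: AEFF
Step 5: FEFF
Step 6: FEFF  (unchanged — fixed point at step 5)


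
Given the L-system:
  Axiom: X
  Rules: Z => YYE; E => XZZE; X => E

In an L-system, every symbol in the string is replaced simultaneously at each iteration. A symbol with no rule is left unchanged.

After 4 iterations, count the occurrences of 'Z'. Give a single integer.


Step 0: X  (0 'Z')
Step 1: E  (0 'Z')
Step 2: XZZE  (2 'Z')
Step 3: EYYEYYEXZZE  (2 'Z')
Step 4: XZZEYYXZZEYYXZZEEYYEYYEXZZE  (8 'Z')

Answer: 8


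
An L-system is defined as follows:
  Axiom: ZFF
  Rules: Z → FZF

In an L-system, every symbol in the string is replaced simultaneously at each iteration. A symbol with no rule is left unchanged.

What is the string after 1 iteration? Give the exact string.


Answer: FZFFF

Derivation:
Step 0: ZFF
Step 1: FZFFF


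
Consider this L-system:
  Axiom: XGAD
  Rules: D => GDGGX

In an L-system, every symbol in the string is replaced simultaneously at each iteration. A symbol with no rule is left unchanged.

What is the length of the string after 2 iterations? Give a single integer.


Step 0: length = 4
Step 1: length = 8
Step 2: length = 12

Answer: 12


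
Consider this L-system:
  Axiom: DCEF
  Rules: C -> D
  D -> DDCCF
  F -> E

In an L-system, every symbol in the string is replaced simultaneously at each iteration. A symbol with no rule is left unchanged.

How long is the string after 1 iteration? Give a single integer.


Step 0: length = 4
Step 1: length = 8

Answer: 8


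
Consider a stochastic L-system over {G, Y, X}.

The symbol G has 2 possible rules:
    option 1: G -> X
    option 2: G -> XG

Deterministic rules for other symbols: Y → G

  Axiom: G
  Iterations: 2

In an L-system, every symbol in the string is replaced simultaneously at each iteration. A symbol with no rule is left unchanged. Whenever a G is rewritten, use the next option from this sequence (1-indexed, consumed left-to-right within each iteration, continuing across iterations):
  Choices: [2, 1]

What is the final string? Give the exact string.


Answer: XX

Derivation:
Step 0: G
Step 1: XG  (used choices [2])
Step 2: XX  (used choices [1])


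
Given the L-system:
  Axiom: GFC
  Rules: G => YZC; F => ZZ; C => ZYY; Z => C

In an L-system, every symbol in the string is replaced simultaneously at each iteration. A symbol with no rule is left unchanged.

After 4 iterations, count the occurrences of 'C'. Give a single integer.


Step 0: GFC  (1 'C')
Step 1: YZCZZZYY  (1 'C')
Step 2: YCZYYCCCYY  (4 'C')
Step 3: YZYYCYYZYYZYYZYYYY  (1 'C')
Step 4: YCYYZYYYYCYYCYYCYYYY  (4 'C')

Answer: 4


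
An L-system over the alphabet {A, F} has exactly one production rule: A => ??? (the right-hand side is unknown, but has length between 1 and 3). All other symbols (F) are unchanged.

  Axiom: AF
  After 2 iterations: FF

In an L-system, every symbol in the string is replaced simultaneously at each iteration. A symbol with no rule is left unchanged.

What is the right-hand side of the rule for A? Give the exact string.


Trying A => F:
  Step 0: AF
  Step 1: FF
  Step 2: FF
Matches the given result.

Answer: F


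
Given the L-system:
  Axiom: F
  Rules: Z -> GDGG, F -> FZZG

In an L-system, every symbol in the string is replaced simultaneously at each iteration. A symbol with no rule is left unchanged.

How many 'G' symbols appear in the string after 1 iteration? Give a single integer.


Step 0: F  (0 'G')
Step 1: FZZG  (1 'G')

Answer: 1


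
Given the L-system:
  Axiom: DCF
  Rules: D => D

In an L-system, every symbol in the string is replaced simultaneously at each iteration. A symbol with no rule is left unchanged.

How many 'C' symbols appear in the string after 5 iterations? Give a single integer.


Answer: 1

Derivation:
Step 0: DCF  (1 'C')
Step 1: DCF  (1 'C')
Step 2: DCF  (1 'C')
Step 3: DCF  (1 'C')
Step 4: DCF  (1 'C')
Step 5: DCF  (1 'C')


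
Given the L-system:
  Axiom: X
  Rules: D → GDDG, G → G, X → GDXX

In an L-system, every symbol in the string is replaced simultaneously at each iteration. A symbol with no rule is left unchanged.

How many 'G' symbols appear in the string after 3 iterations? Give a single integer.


Step 0: X  (0 'G')
Step 1: GDXX  (1 'G')
Step 2: GGDDGGDXXGDXX  (5 'G')
Step 3: GGGDDGGDDGGGGDDGGDXXGDXXGGDDGGDXXGDXX  (17 'G')

Answer: 17


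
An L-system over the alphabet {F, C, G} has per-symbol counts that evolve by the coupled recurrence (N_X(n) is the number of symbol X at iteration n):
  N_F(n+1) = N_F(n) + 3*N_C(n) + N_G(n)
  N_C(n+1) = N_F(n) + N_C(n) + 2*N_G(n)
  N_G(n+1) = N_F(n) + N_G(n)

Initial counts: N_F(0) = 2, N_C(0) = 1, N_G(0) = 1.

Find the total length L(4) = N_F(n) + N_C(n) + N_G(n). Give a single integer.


Answer: 620

Derivation:
Step 0: N_F=2, N_C=1, N_G=1, L=4
Step 1: N_F=6, N_C=5, N_G=3, L=14
Step 2: N_F=24, N_C=17, N_G=9, L=50
Step 3: N_F=84, N_C=59, N_G=33, L=176
Step 4: N_F=294, N_C=209, N_G=117, L=620


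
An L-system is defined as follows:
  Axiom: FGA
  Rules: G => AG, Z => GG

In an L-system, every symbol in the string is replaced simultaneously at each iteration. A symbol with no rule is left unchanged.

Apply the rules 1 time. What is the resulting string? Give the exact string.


Step 0: FGA
Step 1: FAGA

Answer: FAGA


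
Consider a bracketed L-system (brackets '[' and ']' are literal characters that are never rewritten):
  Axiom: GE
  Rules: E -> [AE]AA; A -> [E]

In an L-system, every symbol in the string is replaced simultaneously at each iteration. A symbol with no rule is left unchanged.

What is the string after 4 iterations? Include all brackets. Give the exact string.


Answer: G[[[[E][AE]AA][E][E]][[[AE]AA][[E][AE]AA][E][E]][[AE]AA][[AE]AA]][[[E][AE]AA][E][E]][[[E][AE]AA][E][E]]

Derivation:
Step 0: GE
Step 1: G[AE]AA
Step 2: G[[E][AE]AA][E][E]
Step 3: G[[[AE]AA][[E][AE]AA][E][E]][[AE]AA][[AE]AA]
Step 4: G[[[[E][AE]AA][E][E]][[[AE]AA][[E][AE]AA][E][E]][[AE]AA][[AE]AA]][[[E][AE]AA][E][E]][[[E][AE]AA][E][E]]


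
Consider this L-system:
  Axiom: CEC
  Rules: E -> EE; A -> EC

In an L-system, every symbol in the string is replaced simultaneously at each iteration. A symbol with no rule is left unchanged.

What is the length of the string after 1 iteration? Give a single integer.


Step 0: length = 3
Step 1: length = 4

Answer: 4


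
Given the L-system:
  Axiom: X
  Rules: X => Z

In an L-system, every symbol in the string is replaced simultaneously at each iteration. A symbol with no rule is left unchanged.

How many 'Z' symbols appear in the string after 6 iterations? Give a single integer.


Step 0: X  (0 'Z')
Step 1: Z  (1 'Z')
Step 2: Z  (1 'Z')
Step 3: Z  (1 'Z')
Step 4: Z  (1 'Z')
Step 5: Z  (1 'Z')
Step 6: Z  (1 'Z')

Answer: 1


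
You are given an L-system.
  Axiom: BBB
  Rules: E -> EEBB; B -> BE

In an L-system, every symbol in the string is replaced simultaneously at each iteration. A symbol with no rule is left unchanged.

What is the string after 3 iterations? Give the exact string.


Step 0: BBB
Step 1: BEBEBE
Step 2: BEEEBBBEEEBBBEEEBB
Step 3: BEEEBBEEBBEEBBBEBEBEEEBBEEBBEEBBBEBEBEEEBBEEBBEEBBBEBE

Answer: BEEEBBEEBBEEBBBEBEBEEEBBEEBBEEBBBEBEBEEEBBEEBBEEBBBEBE


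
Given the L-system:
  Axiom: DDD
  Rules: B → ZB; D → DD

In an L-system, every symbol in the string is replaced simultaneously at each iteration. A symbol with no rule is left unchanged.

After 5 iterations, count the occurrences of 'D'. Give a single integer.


Answer: 96

Derivation:
Step 0: DDD  (3 'D')
Step 1: DDDDDD  (6 'D')
Step 2: DDDDDDDDDDDD  (12 'D')
Step 3: DDDDDDDDDDDDDDDDDDDDDDDD  (24 'D')
Step 4: DDDDDDDDDDDDDDDDDDDDDDDDDDDDDDDDDDDDDDDDDDDDDDDD  (48 'D')
Step 5: DDDDDDDDDDDDDDDDDDDDDDDDDDDDDDDDDDDDDDDDDDDDDDDDDDDDDDDDDDDDDDDDDDDDDDDDDDDDDDDDDDDDDDDDDDDDDDDD  (96 'D')


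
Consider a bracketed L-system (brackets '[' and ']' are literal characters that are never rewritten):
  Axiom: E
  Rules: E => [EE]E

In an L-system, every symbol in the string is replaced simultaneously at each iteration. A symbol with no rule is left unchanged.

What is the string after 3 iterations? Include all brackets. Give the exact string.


Answer: [[[EE]E[EE]E][EE]E[[EE]E[EE]E][EE]E][[EE]E[EE]E][EE]E

Derivation:
Step 0: E
Step 1: [EE]E
Step 2: [[EE]E[EE]E][EE]E
Step 3: [[[EE]E[EE]E][EE]E[[EE]E[EE]E][EE]E][[EE]E[EE]E][EE]E


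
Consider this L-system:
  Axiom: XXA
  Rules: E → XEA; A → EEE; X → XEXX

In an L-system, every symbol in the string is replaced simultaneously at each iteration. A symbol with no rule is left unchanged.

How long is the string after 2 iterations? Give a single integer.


Step 0: length = 3
Step 1: length = 11
Step 2: length = 39

Answer: 39


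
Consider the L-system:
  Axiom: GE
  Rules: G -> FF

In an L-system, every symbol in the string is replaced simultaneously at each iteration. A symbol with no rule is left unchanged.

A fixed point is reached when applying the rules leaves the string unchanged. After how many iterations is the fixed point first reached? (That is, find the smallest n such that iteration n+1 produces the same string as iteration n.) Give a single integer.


Answer: 1

Derivation:
Step 0: GE
Step 1: FFE
Step 2: FFE  (unchanged — fixed point at step 1)


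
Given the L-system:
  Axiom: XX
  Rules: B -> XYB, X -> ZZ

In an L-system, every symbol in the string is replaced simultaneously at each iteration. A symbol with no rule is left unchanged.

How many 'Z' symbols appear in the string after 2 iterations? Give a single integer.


Answer: 4

Derivation:
Step 0: XX  (0 'Z')
Step 1: ZZZZ  (4 'Z')
Step 2: ZZZZ  (4 'Z')


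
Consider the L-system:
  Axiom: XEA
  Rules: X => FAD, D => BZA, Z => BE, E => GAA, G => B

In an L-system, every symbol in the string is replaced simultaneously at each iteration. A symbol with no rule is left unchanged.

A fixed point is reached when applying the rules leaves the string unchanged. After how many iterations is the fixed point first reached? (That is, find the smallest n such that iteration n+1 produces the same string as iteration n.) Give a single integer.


Step 0: XEA
Step 1: FADGAAA
Step 2: FABZABAAA
Step 3: FABBEABAAA
Step 4: FABBGAAABAAA
Step 5: FABBBAAABAAA
Step 6: FABBBAAABAAA  (unchanged — fixed point at step 5)

Answer: 5


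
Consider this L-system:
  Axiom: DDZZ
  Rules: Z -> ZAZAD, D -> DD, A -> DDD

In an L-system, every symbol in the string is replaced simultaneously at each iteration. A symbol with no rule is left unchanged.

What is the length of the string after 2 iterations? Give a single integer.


Answer: 44

Derivation:
Step 0: length = 4
Step 1: length = 14
Step 2: length = 44


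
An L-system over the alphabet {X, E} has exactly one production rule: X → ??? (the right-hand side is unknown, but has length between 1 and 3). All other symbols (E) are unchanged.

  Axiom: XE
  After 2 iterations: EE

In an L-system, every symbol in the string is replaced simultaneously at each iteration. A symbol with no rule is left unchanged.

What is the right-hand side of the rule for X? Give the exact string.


Trying X → E:
  Step 0: XE
  Step 1: EE
  Step 2: EE
Matches the given result.

Answer: E


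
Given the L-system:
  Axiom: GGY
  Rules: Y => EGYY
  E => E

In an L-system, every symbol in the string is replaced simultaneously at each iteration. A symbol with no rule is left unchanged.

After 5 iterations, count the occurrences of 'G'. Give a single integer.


Answer: 33

Derivation:
Step 0: GGY  (2 'G')
Step 1: GGEGYY  (3 'G')
Step 2: GGEGEGYYEGYY  (5 'G')
Step 3: GGEGEGEGYYEGYYEGEGYYEGYY  (9 'G')
Step 4: GGEGEGEGEGYYEGYYEGEGYYEGYYEGEGEGYYEGYYEGEGYYEGYY  (17 'G')
Step 5: GGEGEGEGEGEGYYEGYYEGEGYYEGYYEGEGEGYYEGYYEGEGYYEGYYEGEGEGEGYYEGYYEGEGYYEGYYEGEGEGYYEGYYEGEGYYEGYY  (33 'G')


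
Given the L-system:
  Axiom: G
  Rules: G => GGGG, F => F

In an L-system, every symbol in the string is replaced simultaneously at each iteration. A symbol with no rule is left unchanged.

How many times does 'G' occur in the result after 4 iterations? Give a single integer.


Step 0: G  (1 'G')
Step 1: GGGG  (4 'G')
Step 2: GGGGGGGGGGGGGGGG  (16 'G')
Step 3: GGGGGGGGGGGGGGGGGGGGGGGGGGGGGGGGGGGGGGGGGGGGGGGGGGGGGGGGGGGGGGGG  (64 'G')
Step 4: GGGGGGGGGGGGGGGGGGGGGGGGGGGGGGGGGGGGGGGGGGGGGGGGGGGGGGGGGGGGGGGGGGGGGGGGGGGGGGGGGGGGGGGGGGGGGGGGGGGGGGGGGGGGGGGGGGGGGGGGGGGGGGGGGGGGGGGGGGGGGGGGGGGGGGGGGGGGGGGGGGGGGGGGGGGGGGGGGGGGGGGGGGGGGGGGGGGGGGGGGGGGGGGGGGGGGGGGGGGGGGGGGGGGGGGGGGGGGGGGGGGGGGGGGGGGGGGG  (256 'G')

Answer: 256


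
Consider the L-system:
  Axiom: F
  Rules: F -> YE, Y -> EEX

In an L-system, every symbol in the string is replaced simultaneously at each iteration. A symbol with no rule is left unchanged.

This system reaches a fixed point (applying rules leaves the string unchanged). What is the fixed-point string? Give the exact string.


Answer: EEXE

Derivation:
Step 0: F
Step 1: YE
Step 2: EEXE
Step 3: EEXE  (unchanged — fixed point at step 2)


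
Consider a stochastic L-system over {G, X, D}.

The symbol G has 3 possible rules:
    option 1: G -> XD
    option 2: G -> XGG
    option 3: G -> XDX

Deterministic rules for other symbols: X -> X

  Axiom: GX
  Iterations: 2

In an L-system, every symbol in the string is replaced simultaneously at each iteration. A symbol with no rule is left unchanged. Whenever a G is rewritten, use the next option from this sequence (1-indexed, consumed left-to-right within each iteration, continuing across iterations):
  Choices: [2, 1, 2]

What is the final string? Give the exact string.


Step 0: GX
Step 1: XGGX  (used choices [2])
Step 2: XXDXGGX  (used choices [1, 2])

Answer: XXDXGGX


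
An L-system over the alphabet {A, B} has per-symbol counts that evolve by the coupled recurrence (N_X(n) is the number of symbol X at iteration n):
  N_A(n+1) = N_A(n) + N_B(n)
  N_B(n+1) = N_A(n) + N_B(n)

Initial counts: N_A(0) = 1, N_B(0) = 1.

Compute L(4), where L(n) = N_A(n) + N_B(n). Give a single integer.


Answer: 32

Derivation:
Step 0: N_A=1, N_B=1, L=2
Step 1: N_A=2, N_B=2, L=4
Step 2: N_A=4, N_B=4, L=8
Step 3: N_A=8, N_B=8, L=16
Step 4: N_A=16, N_B=16, L=32


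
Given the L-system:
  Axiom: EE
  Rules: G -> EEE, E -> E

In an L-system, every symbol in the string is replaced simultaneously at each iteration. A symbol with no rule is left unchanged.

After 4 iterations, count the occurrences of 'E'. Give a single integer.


Answer: 2

Derivation:
Step 0: EE  (2 'E')
Step 1: EE  (2 'E')
Step 2: EE  (2 'E')
Step 3: EE  (2 'E')
Step 4: EE  (2 'E')


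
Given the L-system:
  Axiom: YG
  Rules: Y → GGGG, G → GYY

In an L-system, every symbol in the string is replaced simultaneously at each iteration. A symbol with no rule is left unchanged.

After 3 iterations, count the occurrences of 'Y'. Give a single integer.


Step 0: YG  (1 'Y')
Step 1: GGGGGYY  (2 'Y')
Step 2: GYYGYYGYYGYYGYYGGGGGGGG  (10 'Y')
Step 3: GYYGGGGGGGGGYYGGGGGGGGGYYGGGGGGGGGYYGGGGGGGGGYYGGGGGGGGGYYGYYGYYGYYGYYGYYGYYGYY  (26 'Y')

Answer: 26


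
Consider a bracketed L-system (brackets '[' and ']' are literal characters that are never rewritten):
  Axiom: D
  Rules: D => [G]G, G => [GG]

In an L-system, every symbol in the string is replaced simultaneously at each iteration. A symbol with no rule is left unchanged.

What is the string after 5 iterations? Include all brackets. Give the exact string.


Answer: [[[[[GG][GG]][[GG][GG]]][[[GG][GG]][[GG][GG]]]]][[[[GG][GG]][[GG][GG]]][[[GG][GG]][[GG][GG]]]]

Derivation:
Step 0: D
Step 1: [G]G
Step 2: [[GG]][GG]
Step 3: [[[GG][GG]]][[GG][GG]]
Step 4: [[[[GG][GG]][[GG][GG]]]][[[GG][GG]][[GG][GG]]]
Step 5: [[[[[GG][GG]][[GG][GG]]][[[GG][GG]][[GG][GG]]]]][[[[GG][GG]][[GG][GG]]][[[GG][GG]][[GG][GG]]]]
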